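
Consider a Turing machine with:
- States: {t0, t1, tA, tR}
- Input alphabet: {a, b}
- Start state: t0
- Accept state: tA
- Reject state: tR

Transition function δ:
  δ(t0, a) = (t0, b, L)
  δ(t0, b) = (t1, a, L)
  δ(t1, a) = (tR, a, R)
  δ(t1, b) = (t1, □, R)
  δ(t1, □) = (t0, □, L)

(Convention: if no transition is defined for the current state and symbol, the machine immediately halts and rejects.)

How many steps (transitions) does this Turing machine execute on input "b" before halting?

Execution trace:
Initial: [t0]b
Step 1: δ(t0, b) = (t1, a, L) → [t1]□a
Step 2: δ(t1, □) = (t0, □, L) → [t0]□□a

No transition is defined for δ(t0, □). By convention the machine halts and rejects.

The machine executed 2 steps before halting.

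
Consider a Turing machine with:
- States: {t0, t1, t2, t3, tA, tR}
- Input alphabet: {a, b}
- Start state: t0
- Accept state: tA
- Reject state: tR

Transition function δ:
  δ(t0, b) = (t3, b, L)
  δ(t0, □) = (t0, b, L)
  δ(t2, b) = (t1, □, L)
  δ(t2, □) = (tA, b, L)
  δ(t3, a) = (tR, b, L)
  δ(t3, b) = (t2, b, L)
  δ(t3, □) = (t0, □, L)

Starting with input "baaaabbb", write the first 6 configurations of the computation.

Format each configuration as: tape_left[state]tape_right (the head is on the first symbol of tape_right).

Transitions applied:
Step 1: δ(t0, b) = (t3, b, L)
Step 2: δ(t3, □) = (t0, □, L)
Step 3: δ(t0, □) = (t0, b, L)
Step 4: δ(t0, □) = (t0, b, L)
Step 5: δ(t0, □) = (t0, b, L)

The first 6 configurations are:
[t0]baaaabbb ⊢ [t3]□baaaabbb ⊢ [t0]□□baaaabbb ⊢ [t0]□b□baaaabbb ⊢ [t0]□bb□baaaabbb ⊢ [t0]□bbb□baaaabbb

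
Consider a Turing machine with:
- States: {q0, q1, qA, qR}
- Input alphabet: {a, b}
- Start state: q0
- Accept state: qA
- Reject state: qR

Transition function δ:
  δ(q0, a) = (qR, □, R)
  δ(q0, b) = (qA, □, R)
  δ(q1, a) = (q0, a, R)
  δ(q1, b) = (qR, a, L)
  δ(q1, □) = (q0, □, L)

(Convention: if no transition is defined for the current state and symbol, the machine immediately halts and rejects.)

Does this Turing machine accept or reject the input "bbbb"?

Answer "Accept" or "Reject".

Execution trace:
Initial: [q0]bbbb
Step 1: δ(q0, b) = (qA, □, R) → □[qA]bbb

The machine reaches the accept state qA and halts.

Answer: Accept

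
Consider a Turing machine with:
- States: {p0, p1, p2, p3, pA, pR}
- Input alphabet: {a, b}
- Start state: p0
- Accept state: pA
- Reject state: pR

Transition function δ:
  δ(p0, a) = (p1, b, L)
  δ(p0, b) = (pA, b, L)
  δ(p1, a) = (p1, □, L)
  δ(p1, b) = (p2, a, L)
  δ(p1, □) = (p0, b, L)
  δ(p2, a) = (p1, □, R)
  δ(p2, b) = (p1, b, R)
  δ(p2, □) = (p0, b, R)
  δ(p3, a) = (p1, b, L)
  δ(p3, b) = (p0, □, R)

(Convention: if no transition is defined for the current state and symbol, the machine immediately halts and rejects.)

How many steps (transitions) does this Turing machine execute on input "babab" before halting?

Execution trace:
Initial: [p0]babab
Step 1: δ(p0, b) = (pA, b, L) → [pA]□babab

The machine reaches the accept state pA and halts.

The machine executed 1 step before halting.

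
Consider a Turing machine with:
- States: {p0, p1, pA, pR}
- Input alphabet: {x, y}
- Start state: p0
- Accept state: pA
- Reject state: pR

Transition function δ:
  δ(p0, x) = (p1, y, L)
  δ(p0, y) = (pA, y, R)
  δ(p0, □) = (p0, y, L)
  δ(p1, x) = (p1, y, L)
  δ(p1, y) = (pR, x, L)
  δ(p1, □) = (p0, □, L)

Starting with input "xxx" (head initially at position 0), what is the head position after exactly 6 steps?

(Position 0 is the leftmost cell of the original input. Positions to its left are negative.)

Execution trace (head position shown):
Step 0: [p0]xxx  (head at position 0)
Step 1: move left → [p1]□yxx  (head at position -1)
Step 2: move left → [p0]□□yxx  (head at position -2)
Step 3: move left → [p0]□y□yxx  (head at position -3)
Step 4: move left → [p0]□yy□yxx  (head at position -4)
Step 5: move left → [p0]□yyy□yxx  (head at position -5)
Step 6: move left → [p0]□yyyy□yxx  (head at position -6)

After 6 steps, the head is at position -6.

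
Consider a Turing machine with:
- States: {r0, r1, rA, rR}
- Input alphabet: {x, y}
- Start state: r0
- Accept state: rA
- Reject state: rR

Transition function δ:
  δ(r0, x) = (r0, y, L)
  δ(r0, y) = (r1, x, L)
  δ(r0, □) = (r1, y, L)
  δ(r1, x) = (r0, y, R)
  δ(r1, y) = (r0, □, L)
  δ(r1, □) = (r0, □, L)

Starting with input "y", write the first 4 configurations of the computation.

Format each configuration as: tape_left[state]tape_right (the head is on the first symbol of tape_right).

Transitions applied:
Step 1: δ(r0, y) = (r1, x, L)
Step 2: δ(r1, □) = (r0, □, L)
Step 3: δ(r0, □) = (r1, y, L)

The first 4 configurations are:
[r0]y ⊢ [r1]□x ⊢ [r0]□□x ⊢ [r1]□y□x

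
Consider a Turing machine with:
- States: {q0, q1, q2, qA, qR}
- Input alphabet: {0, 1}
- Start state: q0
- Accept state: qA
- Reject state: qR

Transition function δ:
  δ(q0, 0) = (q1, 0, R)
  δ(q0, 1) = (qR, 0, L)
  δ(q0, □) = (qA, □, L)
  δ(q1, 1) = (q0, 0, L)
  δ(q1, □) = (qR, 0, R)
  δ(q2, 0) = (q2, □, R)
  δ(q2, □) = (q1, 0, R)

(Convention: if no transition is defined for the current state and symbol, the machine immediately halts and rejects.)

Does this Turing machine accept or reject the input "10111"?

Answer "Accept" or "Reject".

Execution trace:
Initial: [q0]10111
Step 1: δ(q0, 1) = (qR, 0, L) → [qR]□00111

The machine reaches the reject state qR and halts.

Answer: Reject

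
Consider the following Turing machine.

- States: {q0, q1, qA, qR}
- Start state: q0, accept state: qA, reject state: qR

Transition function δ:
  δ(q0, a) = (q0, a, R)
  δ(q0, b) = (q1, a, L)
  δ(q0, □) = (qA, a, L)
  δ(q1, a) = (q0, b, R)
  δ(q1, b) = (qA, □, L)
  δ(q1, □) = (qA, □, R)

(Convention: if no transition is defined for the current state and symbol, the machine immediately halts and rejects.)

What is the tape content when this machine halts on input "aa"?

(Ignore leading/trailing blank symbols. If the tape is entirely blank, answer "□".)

Execution trace:
Initial: [q0]aa
Step 1: δ(q0, a) = (q0, a, R) → a[q0]a
Step 2: δ(q0, a) = (q0, a, R) → aa[q0]□
Step 3: δ(q0, □) = (qA, a, L) → a[qA]aa

The machine reaches the accept state qA and halts.

Final tape (ignoring leading/trailing blanks): aaa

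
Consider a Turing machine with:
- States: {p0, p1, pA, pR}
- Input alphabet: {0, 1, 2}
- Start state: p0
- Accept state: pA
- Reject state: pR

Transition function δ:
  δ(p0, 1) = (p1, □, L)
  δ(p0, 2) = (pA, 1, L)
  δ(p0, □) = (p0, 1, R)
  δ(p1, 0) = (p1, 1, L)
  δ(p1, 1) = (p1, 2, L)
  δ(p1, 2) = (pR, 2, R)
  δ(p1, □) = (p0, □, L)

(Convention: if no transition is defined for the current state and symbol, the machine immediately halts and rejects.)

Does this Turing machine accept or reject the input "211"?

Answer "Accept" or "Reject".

Execution trace:
Initial: [p0]211
Step 1: δ(p0, 2) = (pA, 1, L) → [pA]□111

The machine reaches the accept state pA and halts.

Answer: Accept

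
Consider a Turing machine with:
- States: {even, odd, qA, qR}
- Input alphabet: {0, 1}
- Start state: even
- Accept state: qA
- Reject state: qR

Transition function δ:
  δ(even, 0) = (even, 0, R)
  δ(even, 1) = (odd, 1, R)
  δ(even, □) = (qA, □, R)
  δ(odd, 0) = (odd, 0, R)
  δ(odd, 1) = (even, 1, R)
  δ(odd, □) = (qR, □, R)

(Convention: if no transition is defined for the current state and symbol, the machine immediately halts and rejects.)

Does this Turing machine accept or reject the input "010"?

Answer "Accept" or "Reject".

Execution trace:
Initial: [even]010
Step 1: δ(even, 0) = (even, 0, R) → 0[even]10
Step 2: δ(even, 1) = (odd, 1, R) → 01[odd]0
Step 3: δ(odd, 0) = (odd, 0, R) → 010[odd]□
Step 4: δ(odd, □) = (qR, □, R) → 010□[qR]□

The machine reaches the reject state qR and halts.

Answer: Reject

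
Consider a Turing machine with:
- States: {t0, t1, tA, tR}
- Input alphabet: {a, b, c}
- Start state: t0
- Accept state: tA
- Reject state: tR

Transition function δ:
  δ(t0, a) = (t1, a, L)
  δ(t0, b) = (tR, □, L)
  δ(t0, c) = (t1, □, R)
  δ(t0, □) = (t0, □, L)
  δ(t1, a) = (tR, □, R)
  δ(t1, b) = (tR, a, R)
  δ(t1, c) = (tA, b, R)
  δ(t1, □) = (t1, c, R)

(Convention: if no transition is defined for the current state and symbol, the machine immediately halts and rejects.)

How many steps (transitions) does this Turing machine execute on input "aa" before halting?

Execution trace:
Initial: [t0]aa
Step 1: δ(t0, a) = (t1, a, L) → [t1]□aa
Step 2: δ(t1, □) = (t1, c, R) → c[t1]aa
Step 3: δ(t1, a) = (tR, □, R) → c□[tR]a

The machine reaches the reject state tR and halts.

The machine executed 3 steps before halting.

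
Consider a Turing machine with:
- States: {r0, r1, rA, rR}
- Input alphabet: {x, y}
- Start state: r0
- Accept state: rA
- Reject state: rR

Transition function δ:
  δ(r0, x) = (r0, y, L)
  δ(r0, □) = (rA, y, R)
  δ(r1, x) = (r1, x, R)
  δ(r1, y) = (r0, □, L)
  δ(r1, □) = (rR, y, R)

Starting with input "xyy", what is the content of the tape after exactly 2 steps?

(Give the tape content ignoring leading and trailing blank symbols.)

Execution trace:
Initial: [r0]xyy
Step 1: δ(r0, x) = (r0, y, L) → [r0]□yyy
Step 2: δ(r0, □) = (rA, y, R) → y[rA]yyy

The machine reaches the accept state rA and halts.

After 2 steps, the tape (ignoring leading/trailing blanks) is: yyyy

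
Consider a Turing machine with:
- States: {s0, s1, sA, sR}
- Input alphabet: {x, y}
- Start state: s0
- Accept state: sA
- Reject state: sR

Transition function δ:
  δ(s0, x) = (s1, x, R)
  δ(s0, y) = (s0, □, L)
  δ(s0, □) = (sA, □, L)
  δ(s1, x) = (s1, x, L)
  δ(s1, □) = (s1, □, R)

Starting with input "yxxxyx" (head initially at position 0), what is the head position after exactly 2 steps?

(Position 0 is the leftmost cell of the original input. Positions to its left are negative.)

Execution trace (head position shown):
Step 0: [s0]yxxxyx  (head at position 0)
Step 1: move left → [s0]□□xxxyx  (head at position -1)
Step 2: move left → [sA]□□□xxxyx  (head at position -2)

After 2 steps, the head is at position -2.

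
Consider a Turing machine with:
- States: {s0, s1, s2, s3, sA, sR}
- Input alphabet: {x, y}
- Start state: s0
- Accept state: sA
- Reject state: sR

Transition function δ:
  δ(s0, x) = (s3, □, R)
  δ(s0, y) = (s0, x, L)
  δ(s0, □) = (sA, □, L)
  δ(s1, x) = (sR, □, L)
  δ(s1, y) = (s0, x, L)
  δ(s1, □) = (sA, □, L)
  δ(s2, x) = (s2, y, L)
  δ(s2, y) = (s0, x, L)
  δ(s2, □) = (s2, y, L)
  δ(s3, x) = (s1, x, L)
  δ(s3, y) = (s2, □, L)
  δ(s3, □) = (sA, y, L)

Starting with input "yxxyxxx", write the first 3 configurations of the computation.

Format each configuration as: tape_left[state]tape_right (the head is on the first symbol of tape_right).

Transitions applied:
Step 1: δ(s0, y) = (s0, x, L)
Step 2: δ(s0, □) = (sA, □, L)

The first 3 configurations are:
[s0]yxxyxxx ⊢ [s0]□xxxyxxx ⊢ [sA]□□xxxyxxx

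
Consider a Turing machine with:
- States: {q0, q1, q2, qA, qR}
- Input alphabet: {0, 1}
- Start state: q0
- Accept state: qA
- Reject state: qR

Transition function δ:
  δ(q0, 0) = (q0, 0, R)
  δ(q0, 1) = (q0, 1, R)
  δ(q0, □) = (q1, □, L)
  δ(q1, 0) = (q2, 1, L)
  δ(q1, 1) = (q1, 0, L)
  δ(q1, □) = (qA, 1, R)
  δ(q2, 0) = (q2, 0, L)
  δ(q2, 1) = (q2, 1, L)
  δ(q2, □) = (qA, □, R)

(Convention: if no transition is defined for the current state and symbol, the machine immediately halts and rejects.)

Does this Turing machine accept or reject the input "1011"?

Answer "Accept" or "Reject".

Execution trace:
Initial: [q0]1011
Step 1: δ(q0, 1) = (q0, 1, R) → 1[q0]011
Step 2: δ(q0, 0) = (q0, 0, R) → 10[q0]11
Step 3: δ(q0, 1) = (q0, 1, R) → 101[q0]1
Step 4: δ(q0, 1) = (q0, 1, R) → 1011[q0]□
Step 5: δ(q0, □) = (q1, □, L) → 101[q1]1□
Step 6: δ(q1, 1) = (q1, 0, L) → 10[q1]10□
Step 7: δ(q1, 1) = (q1, 0, L) → 1[q1]000□
Step 8: δ(q1, 0) = (q2, 1, L) → [q2]1100□
Step 9: δ(q2, 1) = (q2, 1, L) → [q2]□1100□
Step 10: δ(q2, □) = (qA, □, R) → □[qA]1100□

The machine reaches the accept state qA and halts.

Answer: Accept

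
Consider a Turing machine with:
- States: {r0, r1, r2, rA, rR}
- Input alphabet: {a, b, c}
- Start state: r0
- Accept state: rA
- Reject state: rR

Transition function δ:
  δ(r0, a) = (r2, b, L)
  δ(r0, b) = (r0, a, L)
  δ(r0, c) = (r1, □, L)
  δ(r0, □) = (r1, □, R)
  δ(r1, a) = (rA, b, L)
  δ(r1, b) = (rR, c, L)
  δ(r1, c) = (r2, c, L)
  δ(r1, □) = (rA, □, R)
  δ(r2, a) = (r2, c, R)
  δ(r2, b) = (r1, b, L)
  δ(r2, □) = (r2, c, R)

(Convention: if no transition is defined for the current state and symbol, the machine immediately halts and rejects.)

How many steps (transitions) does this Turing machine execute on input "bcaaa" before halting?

Execution trace:
Initial: [r0]bcaaa
Step 1: δ(r0, b) = (r0, a, L) → [r0]□acaaa
Step 2: δ(r0, □) = (r1, □, R) → □[r1]acaaa
Step 3: δ(r1, a) = (rA, b, L) → [rA]□bcaaa

The machine reaches the accept state rA and halts.

The machine executed 3 steps before halting.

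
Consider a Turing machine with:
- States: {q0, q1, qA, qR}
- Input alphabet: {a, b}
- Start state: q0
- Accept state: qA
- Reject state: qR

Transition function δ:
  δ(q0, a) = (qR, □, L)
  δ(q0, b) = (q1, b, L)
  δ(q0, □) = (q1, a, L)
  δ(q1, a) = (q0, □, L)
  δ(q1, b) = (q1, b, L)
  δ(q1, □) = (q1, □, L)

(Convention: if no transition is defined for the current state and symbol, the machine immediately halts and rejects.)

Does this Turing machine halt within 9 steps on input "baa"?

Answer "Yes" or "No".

Execution trace:
Initial: [q0]baa
Step 1: δ(q0, b) = (q1, b, L) → [q1]□baa
Step 2: δ(q1, □) = (q1, □, L) → [q1]□□baa
Step 3: δ(q1, □) = (q1, □, L) → [q1]□□□baa
Step 4: δ(q1, □) = (q1, □, L) → [q1]□□□□baa
Step 5: δ(q1, □) = (q1, □, L) → [q1]□□□□□baa
Step 6: δ(q1, □) = (q1, □, L) → [q1]□□□□□□baa
Step 7: δ(q1, □) = (q1, □, L) → [q1]□□□□□□□baa
Step 8: δ(q1, □) = (q1, □, L) → [q1]□□□□□□□□baa
Step 9: δ(q1, □) = (q1, □, L) → [q1]□□□□□□□□□baa

The machine has not reached a halting state after 9 steps.
The machine did not halt within the 9-step bound.

Answer: No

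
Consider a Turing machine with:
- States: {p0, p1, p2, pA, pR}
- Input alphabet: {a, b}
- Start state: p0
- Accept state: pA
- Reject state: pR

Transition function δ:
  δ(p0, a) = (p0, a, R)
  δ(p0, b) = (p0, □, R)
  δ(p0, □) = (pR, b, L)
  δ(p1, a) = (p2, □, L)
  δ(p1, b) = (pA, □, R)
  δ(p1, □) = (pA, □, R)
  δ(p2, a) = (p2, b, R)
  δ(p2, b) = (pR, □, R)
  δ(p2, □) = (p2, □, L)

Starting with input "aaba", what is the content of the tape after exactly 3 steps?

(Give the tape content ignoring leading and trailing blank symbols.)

Execution trace:
Initial: [p0]aaba
Step 1: δ(p0, a) = (p0, a, R) → a[p0]aba
Step 2: δ(p0, a) = (p0, a, R) → aa[p0]ba
Step 3: δ(p0, b) = (p0, □, R) → aa□[p0]a

After 3 steps, the tape (ignoring leading/trailing blanks) is: aa□a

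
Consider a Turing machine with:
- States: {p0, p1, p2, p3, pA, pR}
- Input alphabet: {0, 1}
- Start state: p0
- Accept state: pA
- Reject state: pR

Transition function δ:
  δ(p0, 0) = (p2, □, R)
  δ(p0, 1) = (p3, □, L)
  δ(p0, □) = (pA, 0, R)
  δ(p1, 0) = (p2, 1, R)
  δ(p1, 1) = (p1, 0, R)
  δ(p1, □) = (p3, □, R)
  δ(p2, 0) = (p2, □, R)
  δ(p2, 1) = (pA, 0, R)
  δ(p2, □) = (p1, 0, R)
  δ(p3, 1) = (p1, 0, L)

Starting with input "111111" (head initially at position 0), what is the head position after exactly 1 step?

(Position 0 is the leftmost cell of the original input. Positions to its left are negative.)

Execution trace (head position shown):
Step 0: [p0]111111  (head at position 0)
Step 1: move left → [p3]□□11111  (head at position -1)

After 1 step, the head is at position -1.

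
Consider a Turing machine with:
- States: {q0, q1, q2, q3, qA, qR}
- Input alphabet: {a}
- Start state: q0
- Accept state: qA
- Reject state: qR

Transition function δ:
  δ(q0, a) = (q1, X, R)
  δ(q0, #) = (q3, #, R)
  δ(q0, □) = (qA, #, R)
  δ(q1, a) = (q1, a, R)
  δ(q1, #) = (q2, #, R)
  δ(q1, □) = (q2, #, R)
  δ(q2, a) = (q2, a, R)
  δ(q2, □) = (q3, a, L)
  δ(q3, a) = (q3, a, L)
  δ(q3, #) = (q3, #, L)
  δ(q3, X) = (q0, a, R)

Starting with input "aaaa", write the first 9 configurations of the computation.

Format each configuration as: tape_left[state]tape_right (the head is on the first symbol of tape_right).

Transitions applied:
Step 1: δ(q0, a) = (q1, X, R)
Step 2: δ(q1, a) = (q1, a, R)
Step 3: δ(q1, a) = (q1, a, R)
Step 4: δ(q1, a) = (q1, a, R)
Step 5: δ(q1, □) = (q2, #, R)
Step 6: δ(q2, □) = (q3, a, L)
Step 7: δ(q3, #) = (q3, #, L)
Step 8: δ(q3, a) = (q3, a, L)

The first 9 configurations are:
[q0]aaaa ⊢ X[q1]aaa ⊢ Xa[q1]aa ⊢ Xaa[q1]a ⊢ Xaaa[q1]□ ⊢ Xaaa#[q2]□ ⊢ Xaaa[q3]#a ⊢ Xaa[q3]a#a ⊢ Xa[q3]aa#a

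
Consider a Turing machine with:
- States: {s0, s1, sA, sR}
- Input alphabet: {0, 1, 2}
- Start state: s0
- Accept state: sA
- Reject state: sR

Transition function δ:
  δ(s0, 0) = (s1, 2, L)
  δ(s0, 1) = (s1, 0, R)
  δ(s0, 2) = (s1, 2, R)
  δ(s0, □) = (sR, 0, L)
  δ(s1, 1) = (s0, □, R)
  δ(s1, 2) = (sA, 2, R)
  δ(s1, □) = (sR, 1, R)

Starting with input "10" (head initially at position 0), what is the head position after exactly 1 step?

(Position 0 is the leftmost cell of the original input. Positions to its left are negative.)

Execution trace (head position shown):
Step 0: [s0]10  (head at position 0)
Step 1: move right → 0[s1]0  (head at position 1)

After 1 step, the head is at position 1.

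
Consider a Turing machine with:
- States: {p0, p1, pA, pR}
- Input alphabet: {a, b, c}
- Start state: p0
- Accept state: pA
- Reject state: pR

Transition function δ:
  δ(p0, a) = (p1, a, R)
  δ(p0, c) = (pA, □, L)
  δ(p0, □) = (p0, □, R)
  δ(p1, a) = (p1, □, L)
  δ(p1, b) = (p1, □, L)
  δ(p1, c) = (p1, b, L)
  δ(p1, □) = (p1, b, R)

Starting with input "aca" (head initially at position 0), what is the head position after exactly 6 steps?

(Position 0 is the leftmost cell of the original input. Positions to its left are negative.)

Execution trace (head position shown):
Step 0: [p0]aca  (head at position 0)
Step 1: move right → a[p1]ca  (head at position 1)
Step 2: move left → [p1]aba  (head at position 0)
Step 3: move left → [p1]□□ba  (head at position -1)
Step 4: move right → b[p1]□ba  (head at position 0)
Step 5: move right → bb[p1]ba  (head at position 1)
Step 6: move left → b[p1]b□a  (head at position 0)

After 6 steps, the head is at position 0.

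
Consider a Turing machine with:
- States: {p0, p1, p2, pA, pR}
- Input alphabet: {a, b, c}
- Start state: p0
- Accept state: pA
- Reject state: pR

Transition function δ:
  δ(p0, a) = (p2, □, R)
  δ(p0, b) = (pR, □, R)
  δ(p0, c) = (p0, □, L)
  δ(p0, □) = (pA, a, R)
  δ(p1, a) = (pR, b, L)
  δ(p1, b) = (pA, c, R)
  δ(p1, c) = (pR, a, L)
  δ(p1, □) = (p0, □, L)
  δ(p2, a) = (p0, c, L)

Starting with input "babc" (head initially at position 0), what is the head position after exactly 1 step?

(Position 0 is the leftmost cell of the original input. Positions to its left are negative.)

Execution trace (head position shown):
Step 0: [p0]babc  (head at position 0)
Step 1: move right → □[pR]abc  (head at position 1)

After 1 step, the head is at position 1.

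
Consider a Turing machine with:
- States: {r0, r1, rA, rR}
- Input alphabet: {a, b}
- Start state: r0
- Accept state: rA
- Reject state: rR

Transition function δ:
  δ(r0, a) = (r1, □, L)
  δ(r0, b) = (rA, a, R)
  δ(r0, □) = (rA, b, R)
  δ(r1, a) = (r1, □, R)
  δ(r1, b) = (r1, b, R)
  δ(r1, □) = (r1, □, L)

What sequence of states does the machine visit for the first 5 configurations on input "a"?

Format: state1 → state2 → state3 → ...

Execution trace:
Initial: [r0]a
Step 1: δ(r0, a) = (r1, □, L) → [r1]□□
Step 2: δ(r1, □) = (r1, □, L) → [r1]□□□
Step 3: δ(r1, □) = (r1, □, L) → [r1]□□□□
Step 4: δ(r1, □) = (r1, □, L) → [r1]□□□□□

State sequence: r0 → r1 → r1 → r1 → r1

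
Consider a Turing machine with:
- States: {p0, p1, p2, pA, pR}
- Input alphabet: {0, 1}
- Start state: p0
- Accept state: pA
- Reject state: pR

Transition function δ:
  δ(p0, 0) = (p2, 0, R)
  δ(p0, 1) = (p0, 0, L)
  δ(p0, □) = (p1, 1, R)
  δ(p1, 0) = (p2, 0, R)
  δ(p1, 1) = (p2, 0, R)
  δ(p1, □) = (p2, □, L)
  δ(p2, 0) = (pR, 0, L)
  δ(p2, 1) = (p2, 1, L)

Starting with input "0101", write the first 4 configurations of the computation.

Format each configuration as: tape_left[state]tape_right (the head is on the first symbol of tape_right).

Transitions applied:
Step 1: δ(p0, 0) = (p2, 0, R)
Step 2: δ(p2, 1) = (p2, 1, L)
Step 3: δ(p2, 0) = (pR, 0, L)

The first 4 configurations are:
[p0]0101 ⊢ 0[p2]101 ⊢ [p2]0101 ⊢ [pR]□0101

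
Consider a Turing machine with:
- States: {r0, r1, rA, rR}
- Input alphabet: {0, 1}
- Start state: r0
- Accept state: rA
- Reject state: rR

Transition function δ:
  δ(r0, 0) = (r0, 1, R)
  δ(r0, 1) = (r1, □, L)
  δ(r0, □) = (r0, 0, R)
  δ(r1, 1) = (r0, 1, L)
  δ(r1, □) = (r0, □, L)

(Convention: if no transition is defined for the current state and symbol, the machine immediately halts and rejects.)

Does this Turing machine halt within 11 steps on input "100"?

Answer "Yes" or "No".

Execution trace:
Initial: [r0]100
Step 1: δ(r0, 1) = (r1, □, L) → [r1]□□00
Step 2: δ(r1, □) = (r0, □, L) → [r0]□□□00
Step 3: δ(r0, □) = (r0, 0, R) → 0[r0]□□00
Step 4: δ(r0, □) = (r0, 0, R) → 00[r0]□00
Step 5: δ(r0, □) = (r0, 0, R) → 000[r0]00
Step 6: δ(r0, 0) = (r0, 1, R) → 0001[r0]0
Step 7: δ(r0, 0) = (r0, 1, R) → 00011[r0]□
Step 8: δ(r0, □) = (r0, 0, R) → 000110[r0]□
Step 9: δ(r0, □) = (r0, 0, R) → 0001100[r0]□
Step 10: δ(r0, □) = (r0, 0, R) → 00011000[r0]□
Step 11: δ(r0, □) = (r0, 0, R) → 000110000[r0]□

The machine has not reached a halting state after 11 steps.
The machine did not halt within the 11-step bound.

Answer: No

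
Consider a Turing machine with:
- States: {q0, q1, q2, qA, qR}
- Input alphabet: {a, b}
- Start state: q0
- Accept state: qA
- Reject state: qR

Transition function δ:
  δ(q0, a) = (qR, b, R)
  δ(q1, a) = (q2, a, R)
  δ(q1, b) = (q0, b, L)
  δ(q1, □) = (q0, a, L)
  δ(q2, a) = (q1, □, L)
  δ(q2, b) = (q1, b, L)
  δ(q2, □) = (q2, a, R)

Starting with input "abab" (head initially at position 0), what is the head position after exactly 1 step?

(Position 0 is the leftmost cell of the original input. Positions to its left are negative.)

Execution trace (head position shown):
Step 0: [q0]abab  (head at position 0)
Step 1: move right → b[qR]bab  (head at position 1)

After 1 step, the head is at position 1.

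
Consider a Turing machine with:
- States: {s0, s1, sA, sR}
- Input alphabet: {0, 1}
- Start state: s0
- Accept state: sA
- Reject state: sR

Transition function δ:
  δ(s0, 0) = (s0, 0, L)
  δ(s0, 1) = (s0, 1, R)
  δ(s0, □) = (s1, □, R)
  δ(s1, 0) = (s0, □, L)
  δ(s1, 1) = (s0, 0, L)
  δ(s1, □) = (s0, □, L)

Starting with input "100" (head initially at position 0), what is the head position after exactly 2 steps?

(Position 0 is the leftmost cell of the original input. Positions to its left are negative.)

Execution trace (head position shown):
Step 0: [s0]100  (head at position 0)
Step 1: move right → 1[s0]00  (head at position 1)
Step 2: move left → [s0]100  (head at position 0)

After 2 steps, the head is at position 0.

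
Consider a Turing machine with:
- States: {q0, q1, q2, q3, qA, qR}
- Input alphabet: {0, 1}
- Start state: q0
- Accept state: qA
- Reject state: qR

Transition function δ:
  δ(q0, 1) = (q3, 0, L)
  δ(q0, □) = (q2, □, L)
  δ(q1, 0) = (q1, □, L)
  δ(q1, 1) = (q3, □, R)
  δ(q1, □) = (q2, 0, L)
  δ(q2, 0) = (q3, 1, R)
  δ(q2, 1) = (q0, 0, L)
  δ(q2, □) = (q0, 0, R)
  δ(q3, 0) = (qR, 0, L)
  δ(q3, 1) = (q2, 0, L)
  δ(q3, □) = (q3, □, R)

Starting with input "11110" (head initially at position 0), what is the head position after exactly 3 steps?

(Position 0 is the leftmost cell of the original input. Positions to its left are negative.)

Execution trace (head position shown):
Step 0: [q0]11110  (head at position 0)
Step 1: move left → [q3]□01110  (head at position -1)
Step 2: move right → □[q3]01110  (head at position 0)
Step 3: move left → [qR]□01110  (head at position -1)

After 3 steps, the head is at position -1.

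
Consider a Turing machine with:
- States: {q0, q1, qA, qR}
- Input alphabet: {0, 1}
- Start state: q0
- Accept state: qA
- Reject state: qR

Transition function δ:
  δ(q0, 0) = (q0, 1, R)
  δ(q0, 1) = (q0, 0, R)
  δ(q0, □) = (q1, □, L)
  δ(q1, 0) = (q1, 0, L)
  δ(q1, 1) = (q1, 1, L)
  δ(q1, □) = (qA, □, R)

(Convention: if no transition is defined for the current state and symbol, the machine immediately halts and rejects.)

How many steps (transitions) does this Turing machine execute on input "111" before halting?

Execution trace:
Initial: [q0]111
Step 1: δ(q0, 1) = (q0, 0, R) → 0[q0]11
Step 2: δ(q0, 1) = (q0, 0, R) → 00[q0]1
Step 3: δ(q0, 1) = (q0, 0, R) → 000[q0]□
Step 4: δ(q0, □) = (q1, □, L) → 00[q1]0□
Step 5: δ(q1, 0) = (q1, 0, L) → 0[q1]00□
Step 6: δ(q1, 0) = (q1, 0, L) → [q1]000□
Step 7: δ(q1, 0) = (q1, 0, L) → [q1]□000□
Step 8: δ(q1, □) = (qA, □, R) → □[qA]000□

The machine reaches the accept state qA and halts.

The machine executed 8 steps before halting.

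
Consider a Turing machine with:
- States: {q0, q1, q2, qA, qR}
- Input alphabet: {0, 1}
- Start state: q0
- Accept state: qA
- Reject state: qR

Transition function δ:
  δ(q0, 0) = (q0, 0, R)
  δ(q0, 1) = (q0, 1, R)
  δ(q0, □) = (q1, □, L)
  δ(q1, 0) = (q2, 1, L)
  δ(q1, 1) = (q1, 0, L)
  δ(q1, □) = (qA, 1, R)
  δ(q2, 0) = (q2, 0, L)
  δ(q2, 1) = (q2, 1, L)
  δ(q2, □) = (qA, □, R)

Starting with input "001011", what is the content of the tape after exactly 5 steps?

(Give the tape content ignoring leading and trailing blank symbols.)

Execution trace:
Initial: [q0]001011
Step 1: δ(q0, 0) = (q0, 0, R) → 0[q0]01011
Step 2: δ(q0, 0) = (q0, 0, R) → 00[q0]1011
Step 3: δ(q0, 1) = (q0, 1, R) → 001[q0]011
Step 4: δ(q0, 0) = (q0, 0, R) → 0010[q0]11
Step 5: δ(q0, 1) = (q0, 1, R) → 00101[q0]1

After 5 steps, the tape (ignoring leading/trailing blanks) is: 001011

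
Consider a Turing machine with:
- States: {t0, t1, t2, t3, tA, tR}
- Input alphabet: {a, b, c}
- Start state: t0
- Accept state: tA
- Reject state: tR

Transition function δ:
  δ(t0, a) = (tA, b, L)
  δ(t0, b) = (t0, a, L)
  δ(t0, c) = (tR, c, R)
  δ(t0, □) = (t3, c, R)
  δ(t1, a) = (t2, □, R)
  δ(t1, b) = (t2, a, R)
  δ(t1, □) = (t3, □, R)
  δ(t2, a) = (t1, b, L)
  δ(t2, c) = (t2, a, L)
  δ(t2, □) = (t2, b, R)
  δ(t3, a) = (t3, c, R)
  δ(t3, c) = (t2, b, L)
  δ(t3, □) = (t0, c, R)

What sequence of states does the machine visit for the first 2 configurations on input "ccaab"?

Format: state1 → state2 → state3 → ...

Execution trace:
Initial: [t0]ccaab
Step 1: δ(t0, c) = (tR, c, R) → c[tR]caab

The machine reaches the reject state tR and halts.

State sequence: t0 → tR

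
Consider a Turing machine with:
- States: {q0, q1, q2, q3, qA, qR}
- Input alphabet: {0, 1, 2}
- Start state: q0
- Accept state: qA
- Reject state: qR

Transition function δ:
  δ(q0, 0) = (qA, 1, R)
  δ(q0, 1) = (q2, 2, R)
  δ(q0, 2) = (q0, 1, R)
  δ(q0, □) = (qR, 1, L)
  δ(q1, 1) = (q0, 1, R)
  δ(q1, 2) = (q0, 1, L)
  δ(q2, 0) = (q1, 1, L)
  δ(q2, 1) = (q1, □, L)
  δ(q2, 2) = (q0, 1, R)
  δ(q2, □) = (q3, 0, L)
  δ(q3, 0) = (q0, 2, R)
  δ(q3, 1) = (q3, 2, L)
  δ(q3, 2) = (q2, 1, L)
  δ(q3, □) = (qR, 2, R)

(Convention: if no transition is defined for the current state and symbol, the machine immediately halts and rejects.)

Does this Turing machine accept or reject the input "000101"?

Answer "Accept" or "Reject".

Execution trace:
Initial: [q0]000101
Step 1: δ(q0, 0) = (qA, 1, R) → 1[qA]00101

The machine reaches the accept state qA and halts.

Answer: Accept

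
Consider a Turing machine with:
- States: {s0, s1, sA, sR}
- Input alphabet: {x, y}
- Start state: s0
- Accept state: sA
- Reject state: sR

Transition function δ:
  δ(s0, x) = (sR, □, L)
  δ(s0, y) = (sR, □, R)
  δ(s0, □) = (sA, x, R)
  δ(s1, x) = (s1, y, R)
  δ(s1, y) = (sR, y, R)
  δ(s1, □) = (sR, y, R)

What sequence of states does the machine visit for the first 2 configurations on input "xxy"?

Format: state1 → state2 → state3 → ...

Execution trace:
Initial: [s0]xxy
Step 1: δ(s0, x) = (sR, □, L) → [sR]□□xy

The machine reaches the reject state sR and halts.

State sequence: s0 → sR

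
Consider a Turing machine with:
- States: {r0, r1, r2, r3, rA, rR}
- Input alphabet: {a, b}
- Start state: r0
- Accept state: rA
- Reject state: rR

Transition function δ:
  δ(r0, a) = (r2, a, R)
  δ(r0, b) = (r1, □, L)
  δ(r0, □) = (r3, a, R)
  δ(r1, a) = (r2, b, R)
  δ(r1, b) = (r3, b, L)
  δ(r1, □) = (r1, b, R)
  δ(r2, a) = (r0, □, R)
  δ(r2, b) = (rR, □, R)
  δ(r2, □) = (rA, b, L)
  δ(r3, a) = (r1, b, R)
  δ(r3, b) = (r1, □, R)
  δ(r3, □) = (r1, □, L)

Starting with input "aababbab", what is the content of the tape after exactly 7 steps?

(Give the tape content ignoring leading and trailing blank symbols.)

Execution trace:
Initial: [r0]aababbab
Step 1: δ(r0, a) = (r2, a, R) → a[r2]ababbab
Step 2: δ(r2, a) = (r0, □, R) → a□[r0]babbab
Step 3: δ(r0, b) = (r1, □, L) → a[r1]□□abbab
Step 4: δ(r1, □) = (r1, b, R) → ab[r1]□abbab
Step 5: δ(r1, □) = (r1, b, R) → abb[r1]abbab
Step 6: δ(r1, a) = (r2, b, R) → abbb[r2]bbab
Step 7: δ(r2, b) = (rR, □, R) → abbb□[rR]bab

The machine reaches the reject state rR and halts.

After 7 steps, the tape (ignoring leading/trailing blanks) is: abbb□bab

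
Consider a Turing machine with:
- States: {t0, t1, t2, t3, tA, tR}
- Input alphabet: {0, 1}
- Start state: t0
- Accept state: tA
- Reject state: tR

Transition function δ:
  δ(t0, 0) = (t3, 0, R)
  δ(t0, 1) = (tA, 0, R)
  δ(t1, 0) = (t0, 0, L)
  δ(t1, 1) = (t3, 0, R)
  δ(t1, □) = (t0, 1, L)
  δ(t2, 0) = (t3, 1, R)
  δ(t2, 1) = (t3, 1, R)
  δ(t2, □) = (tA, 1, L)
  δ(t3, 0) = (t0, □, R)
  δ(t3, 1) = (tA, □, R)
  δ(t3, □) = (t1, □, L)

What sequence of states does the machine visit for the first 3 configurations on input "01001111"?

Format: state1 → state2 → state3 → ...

Execution trace:
Initial: [t0]01001111
Step 1: δ(t0, 0) = (t3, 0, R) → 0[t3]1001111
Step 2: δ(t3, 1) = (tA, □, R) → 0□[tA]001111

The machine reaches the accept state tA and halts.

State sequence: t0 → t3 → tA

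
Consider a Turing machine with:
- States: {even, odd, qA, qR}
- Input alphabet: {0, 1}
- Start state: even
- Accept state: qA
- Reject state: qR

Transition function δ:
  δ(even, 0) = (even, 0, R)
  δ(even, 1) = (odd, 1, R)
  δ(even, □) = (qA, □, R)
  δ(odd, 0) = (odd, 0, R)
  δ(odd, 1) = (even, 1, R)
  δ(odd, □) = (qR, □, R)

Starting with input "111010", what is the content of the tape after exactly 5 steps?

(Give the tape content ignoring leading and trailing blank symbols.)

Execution trace:
Initial: [even]111010
Step 1: δ(even, 1) = (odd, 1, R) → 1[odd]11010
Step 2: δ(odd, 1) = (even, 1, R) → 11[even]1010
Step 3: δ(even, 1) = (odd, 1, R) → 111[odd]010
Step 4: δ(odd, 0) = (odd, 0, R) → 1110[odd]10
Step 5: δ(odd, 1) = (even, 1, R) → 11101[even]0

After 5 steps, the tape (ignoring leading/trailing blanks) is: 111010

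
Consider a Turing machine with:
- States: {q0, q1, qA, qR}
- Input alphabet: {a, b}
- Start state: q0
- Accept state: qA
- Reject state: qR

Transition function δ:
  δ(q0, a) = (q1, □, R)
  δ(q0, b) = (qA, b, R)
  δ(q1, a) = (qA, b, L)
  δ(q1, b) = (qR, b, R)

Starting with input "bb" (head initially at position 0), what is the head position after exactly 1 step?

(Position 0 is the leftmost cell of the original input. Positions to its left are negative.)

Execution trace (head position shown):
Step 0: [q0]bb  (head at position 0)
Step 1: move right → b[qA]b  (head at position 1)

After 1 step, the head is at position 1.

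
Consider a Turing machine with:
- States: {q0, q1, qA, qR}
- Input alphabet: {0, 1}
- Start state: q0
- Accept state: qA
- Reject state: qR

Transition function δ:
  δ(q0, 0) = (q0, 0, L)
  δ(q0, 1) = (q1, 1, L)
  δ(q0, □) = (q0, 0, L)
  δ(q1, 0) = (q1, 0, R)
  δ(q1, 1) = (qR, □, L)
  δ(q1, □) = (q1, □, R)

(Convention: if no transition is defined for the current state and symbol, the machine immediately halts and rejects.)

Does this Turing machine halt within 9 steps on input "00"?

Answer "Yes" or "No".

Execution trace:
Initial: [q0]00
Step 1: δ(q0, 0) = (q0, 0, L) → [q0]□00
Step 2: δ(q0, □) = (q0, 0, L) → [q0]□000
Step 3: δ(q0, □) = (q0, 0, L) → [q0]□0000
Step 4: δ(q0, □) = (q0, 0, L) → [q0]□00000
Step 5: δ(q0, □) = (q0, 0, L) → [q0]□000000
Step 6: δ(q0, □) = (q0, 0, L) → [q0]□0000000
Step 7: δ(q0, □) = (q0, 0, L) → [q0]□00000000
Step 8: δ(q0, □) = (q0, 0, L) → [q0]□000000000
Step 9: δ(q0, □) = (q0, 0, L) → [q0]□0000000000

The machine has not reached a halting state after 9 steps.
The machine did not halt within the 9-step bound.

Answer: No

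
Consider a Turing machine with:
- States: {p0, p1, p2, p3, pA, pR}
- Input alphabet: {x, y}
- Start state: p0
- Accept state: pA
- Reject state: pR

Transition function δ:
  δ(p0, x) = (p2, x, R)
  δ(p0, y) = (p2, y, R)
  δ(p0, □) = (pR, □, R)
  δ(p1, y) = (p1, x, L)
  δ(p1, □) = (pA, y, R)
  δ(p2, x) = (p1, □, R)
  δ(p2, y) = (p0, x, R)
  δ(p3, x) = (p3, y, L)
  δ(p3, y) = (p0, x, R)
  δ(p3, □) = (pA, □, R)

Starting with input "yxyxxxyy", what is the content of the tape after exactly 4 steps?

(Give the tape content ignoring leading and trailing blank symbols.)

Execution trace:
Initial: [p0]yxyxxxyy
Step 1: δ(p0, y) = (p2, y, R) → y[p2]xyxxxyy
Step 2: δ(p2, x) = (p1, □, R) → y□[p1]yxxxyy
Step 3: δ(p1, y) = (p1, x, L) → y[p1]□xxxxyy
Step 4: δ(p1, □) = (pA, y, R) → yy[pA]xxxxyy

The machine reaches the accept state pA and halts.

After 4 steps, the tape (ignoring leading/trailing blanks) is: yyxxxxyy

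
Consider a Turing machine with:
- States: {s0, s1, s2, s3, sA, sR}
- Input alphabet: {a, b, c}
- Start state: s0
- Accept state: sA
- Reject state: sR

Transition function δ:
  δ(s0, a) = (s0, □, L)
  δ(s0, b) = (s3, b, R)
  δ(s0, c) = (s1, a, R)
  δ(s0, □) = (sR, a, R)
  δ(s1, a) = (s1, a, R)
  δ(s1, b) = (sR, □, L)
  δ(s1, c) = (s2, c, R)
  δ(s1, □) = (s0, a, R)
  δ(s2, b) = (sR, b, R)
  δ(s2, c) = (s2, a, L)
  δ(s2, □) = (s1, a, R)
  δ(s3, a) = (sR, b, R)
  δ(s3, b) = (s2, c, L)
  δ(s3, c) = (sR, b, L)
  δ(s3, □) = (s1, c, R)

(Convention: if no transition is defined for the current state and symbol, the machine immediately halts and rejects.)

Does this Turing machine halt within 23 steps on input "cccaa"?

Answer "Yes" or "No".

Execution trace:
Initial: [s0]cccaa
Step 1: δ(s0, c) = (s1, a, R) → a[s1]ccaa
Step 2: δ(s1, c) = (s2, c, R) → ac[s2]caa
Step 3: δ(s2, c) = (s2, a, L) → a[s2]caaa
Step 4: δ(s2, c) = (s2, a, L) → [s2]aaaaa

No transition is defined for δ(s2, a). By convention the machine halts and rejects.
The machine halted after 4 steps (within the 23-step bound).

Answer: Yes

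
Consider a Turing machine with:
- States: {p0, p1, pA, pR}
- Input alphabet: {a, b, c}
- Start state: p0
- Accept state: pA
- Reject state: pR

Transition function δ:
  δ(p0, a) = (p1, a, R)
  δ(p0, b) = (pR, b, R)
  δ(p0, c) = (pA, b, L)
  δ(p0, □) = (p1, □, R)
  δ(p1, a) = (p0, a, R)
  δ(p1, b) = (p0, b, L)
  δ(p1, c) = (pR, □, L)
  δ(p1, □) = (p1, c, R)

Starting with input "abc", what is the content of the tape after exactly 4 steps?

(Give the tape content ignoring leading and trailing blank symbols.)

Execution trace:
Initial: [p0]abc
Step 1: δ(p0, a) = (p1, a, R) → a[p1]bc
Step 2: δ(p1, b) = (p0, b, L) → [p0]abc
Step 3: δ(p0, a) = (p1, a, R) → a[p1]bc
Step 4: δ(p1, b) = (p0, b, L) → [p0]abc

After 4 steps, the tape (ignoring leading/trailing blanks) is: abc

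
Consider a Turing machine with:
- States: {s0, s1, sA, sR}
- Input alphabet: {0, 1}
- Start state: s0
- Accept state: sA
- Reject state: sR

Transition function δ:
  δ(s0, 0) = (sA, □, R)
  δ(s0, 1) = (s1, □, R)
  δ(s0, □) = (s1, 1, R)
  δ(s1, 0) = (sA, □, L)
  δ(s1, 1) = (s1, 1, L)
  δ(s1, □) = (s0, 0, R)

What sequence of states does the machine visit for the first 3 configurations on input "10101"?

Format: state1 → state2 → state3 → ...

Execution trace:
Initial: [s0]10101
Step 1: δ(s0, 1) = (s1, □, R) → □[s1]0101
Step 2: δ(s1, 0) = (sA, □, L) → [sA]□□101

The machine reaches the accept state sA and halts.

State sequence: s0 → s1 → sA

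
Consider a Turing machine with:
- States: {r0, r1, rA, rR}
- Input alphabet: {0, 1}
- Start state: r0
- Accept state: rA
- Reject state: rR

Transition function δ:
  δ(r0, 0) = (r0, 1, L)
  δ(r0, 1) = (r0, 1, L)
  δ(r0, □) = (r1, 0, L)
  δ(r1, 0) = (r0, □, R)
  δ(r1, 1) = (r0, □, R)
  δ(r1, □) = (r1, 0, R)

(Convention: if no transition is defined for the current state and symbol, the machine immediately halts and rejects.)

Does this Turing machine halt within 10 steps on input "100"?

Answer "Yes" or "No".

Execution trace:
Initial: [r0]100
Step 1: δ(r0, 1) = (r0, 1, L) → [r0]□100
Step 2: δ(r0, □) = (r1, 0, L) → [r1]□0100
Step 3: δ(r1, □) = (r1, 0, R) → 0[r1]0100
Step 4: δ(r1, 0) = (r0, □, R) → 0□[r0]100
Step 5: δ(r0, 1) = (r0, 1, L) → 0[r0]□100
Step 6: δ(r0, □) = (r1, 0, L) → [r1]00100
Step 7: δ(r1, 0) = (r0, □, R) → □[r0]0100
Step 8: δ(r0, 0) = (r0, 1, L) → [r0]□1100
Step 9: δ(r0, □) = (r1, 0, L) → [r1]□01100
Step 10: δ(r1, □) = (r1, 0, R) → 0[r1]01100

The machine has not reached a halting state after 10 steps.
The machine did not halt within the 10-step bound.

Answer: No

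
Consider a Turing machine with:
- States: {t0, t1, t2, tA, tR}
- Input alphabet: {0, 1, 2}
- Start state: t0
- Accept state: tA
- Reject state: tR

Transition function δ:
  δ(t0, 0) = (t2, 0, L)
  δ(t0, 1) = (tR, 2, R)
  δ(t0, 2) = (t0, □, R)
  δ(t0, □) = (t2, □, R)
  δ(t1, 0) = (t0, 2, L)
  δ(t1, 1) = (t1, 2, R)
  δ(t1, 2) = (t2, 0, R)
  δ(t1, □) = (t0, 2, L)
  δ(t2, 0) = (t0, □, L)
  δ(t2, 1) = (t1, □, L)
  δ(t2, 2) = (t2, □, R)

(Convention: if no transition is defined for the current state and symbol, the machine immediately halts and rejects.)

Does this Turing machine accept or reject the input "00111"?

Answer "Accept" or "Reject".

Execution trace:
Initial: [t0]00111
Step 1: δ(t0, 0) = (t2, 0, L) → [t2]□00111

No transition is defined for δ(t2, □). By convention the machine halts and rejects.

Answer: Reject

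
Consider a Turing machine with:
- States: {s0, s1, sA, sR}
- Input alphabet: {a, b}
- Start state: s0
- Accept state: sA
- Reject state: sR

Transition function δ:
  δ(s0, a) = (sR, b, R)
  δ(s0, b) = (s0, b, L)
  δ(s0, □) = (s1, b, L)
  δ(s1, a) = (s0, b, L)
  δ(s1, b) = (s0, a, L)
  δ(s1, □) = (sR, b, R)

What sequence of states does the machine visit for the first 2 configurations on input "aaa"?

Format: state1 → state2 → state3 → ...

Execution trace:
Initial: [s0]aaa
Step 1: δ(s0, a) = (sR, b, R) → b[sR]aa

The machine reaches the reject state sR and halts.

State sequence: s0 → sR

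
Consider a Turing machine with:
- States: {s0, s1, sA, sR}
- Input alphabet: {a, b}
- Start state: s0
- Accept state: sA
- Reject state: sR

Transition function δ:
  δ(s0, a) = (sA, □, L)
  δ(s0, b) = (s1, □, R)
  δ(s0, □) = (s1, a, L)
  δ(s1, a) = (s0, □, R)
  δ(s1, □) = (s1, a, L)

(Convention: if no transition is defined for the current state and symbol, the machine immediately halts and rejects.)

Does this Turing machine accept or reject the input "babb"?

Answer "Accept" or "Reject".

Execution trace:
Initial: [s0]babb
Step 1: δ(s0, b) = (s1, □, R) → □[s1]abb
Step 2: δ(s1, a) = (s0, □, R) → □□[s0]bb
Step 3: δ(s0, b) = (s1, □, R) → □□□[s1]b

No transition is defined for δ(s1, b). By convention the machine halts and rejects.

Answer: Reject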